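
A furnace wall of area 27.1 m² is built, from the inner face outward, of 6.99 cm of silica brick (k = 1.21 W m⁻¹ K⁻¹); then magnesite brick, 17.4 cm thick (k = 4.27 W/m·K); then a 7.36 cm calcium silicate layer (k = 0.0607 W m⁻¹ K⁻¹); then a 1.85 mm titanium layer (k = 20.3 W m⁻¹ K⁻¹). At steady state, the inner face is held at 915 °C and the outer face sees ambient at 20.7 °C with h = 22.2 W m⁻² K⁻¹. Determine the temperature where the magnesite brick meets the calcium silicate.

T = 850 °C

Treat each layer as a resistance in series:
  R_silica brick = L/(kA) = 0.0699/(1.21·27.1) = 0.002132 K/W
  R_magnesite brick = L/(kA) = 0.174/(4.27·27.1) = 0.001504 K/W
  R_calcium silicate = L/(kA) = 0.0736/(0.0607·27.1) = 0.04474 K/W
  R_titanium = L/(kA) = 0.00185/(20.3·27.1) = 3.363×10^-6 K/W
  R_conv,out = 1/(hA) = 1/(22.2·27.1) = 0.001662 K/W
ΣR = 0.002132 + 0.001504 + 0.04474 + 3.363×10^-6 + 0.001662 = 0.05004 K/W
Q = ΔT/ΣR = (915 °C − 20.7 °C)/0.05004 = 17870 W
From the inner boundary to the magnesite brick/calcium silicate interface, ΣR_partial = 0.003636 K/W.
T_interface = T_in − Q·ΣR_partial = 915 °C − (17870)(0.003636) = 850 °C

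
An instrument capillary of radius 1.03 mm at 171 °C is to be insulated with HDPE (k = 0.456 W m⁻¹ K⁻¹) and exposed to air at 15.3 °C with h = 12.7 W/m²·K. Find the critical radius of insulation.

For a cylinder, r_cr = k_ins/h = 0.456/12.7 = 0.0359 m = 3.59 cm

r_cr = 3.59 cm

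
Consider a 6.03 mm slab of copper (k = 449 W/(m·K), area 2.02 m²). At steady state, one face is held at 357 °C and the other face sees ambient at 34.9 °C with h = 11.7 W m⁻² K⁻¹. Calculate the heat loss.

Q = 7.61 kW

Resistance network (inner→outer):
  R_copper = L/(kA) = 0.00603/(449·2.02) = 6.648×10^-6 K/W
  R_conv,out = 1/(hA) = 1/(11.7·2.02) = 0.04231 K/W
ΣR = 6.648×10^-6 + 0.04231 = 0.04232 K/W
Q = ΔT/ΣR = (357 °C − 34.9 °C)/0.04232 = 7610 W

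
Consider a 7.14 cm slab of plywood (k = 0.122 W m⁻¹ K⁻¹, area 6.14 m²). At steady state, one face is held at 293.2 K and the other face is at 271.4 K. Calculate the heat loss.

Q = kA·ΔT/L = 0.122 × 6.14 × |293.2 K − 271.4 K| / 0.0714 = 229 W

Q = 229 W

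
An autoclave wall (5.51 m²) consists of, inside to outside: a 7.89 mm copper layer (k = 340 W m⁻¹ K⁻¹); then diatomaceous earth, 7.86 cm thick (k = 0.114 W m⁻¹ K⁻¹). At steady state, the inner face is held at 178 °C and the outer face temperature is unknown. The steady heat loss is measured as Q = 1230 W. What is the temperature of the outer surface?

T_out = 24.1 °C

Sum the resistances:
  R_copper = L/(kA) = 0.00789/(340·5.51) = 4.212×10^-6 K/W
  R_diatomaceous earth = L/(kA) = 0.0786/(0.114·5.51) = 0.1251 K/W
ΣR = 0.1251 K/W
ΔT = Q·ΣR = 1230 × 0.1251 = 153.9 K
Heat flows outward, so T_out = T_in − ΔT = 178 − 153.9 = 24.1 °C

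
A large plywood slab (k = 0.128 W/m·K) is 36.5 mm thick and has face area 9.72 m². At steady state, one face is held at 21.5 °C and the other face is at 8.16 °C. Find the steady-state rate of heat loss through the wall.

Q = kA·ΔT/L = 0.128 × 9.72 × |21.5 °C − 8.16 °C| / 0.0365 = 455 W

Q = 455 W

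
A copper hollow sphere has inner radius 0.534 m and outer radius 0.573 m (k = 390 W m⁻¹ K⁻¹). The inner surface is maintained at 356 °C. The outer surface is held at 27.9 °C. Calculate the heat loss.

Q = 12600 kW

Q = 4πk·ΔT/(1/r₁ − 1/r₂) = 4π × 390 × 328.1 / (1/0.534 − 1/0.573) = 1.26×10^7 W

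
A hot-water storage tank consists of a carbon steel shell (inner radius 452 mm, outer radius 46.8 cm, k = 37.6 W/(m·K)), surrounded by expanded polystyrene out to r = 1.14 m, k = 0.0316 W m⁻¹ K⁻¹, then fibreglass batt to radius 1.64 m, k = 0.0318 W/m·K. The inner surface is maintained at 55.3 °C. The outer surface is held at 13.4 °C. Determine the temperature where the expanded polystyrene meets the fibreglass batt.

T = 20.7 °C

Treat each layer as a resistance in series:
  R_carbon steel = (1/0.452 − 1/0.468)/(4πk) = 0.07564/(4π·37.6) = 1.601×10^-4 K/W
  R_expanded polystyrene = (1/0.468 − 1/1.14)/(4πk) = 1.260/(4π·0.0316) = 3.172 K/W
  R_fibreglass batt = (1/1.14 − 1/1.64)/(4πk) = 0.2674/(4π·0.0318) = 0.6692 K/W
ΣR = 1.601×10^-4 + 3.172 + 0.6692 = 3.841 K/W
Q = ΔT/ΣR = (55.3 °C − 13.4 °C)/3.841 = 10.91 W
From the inner boundary to the expanded polystyrene/fibreglass batt interface, ΣR_partial = 3.172 K/W.
T_interface = T_in − Q·ΣR_partial = 55.3 °C − (10.91)(3.172) = 20.7 °C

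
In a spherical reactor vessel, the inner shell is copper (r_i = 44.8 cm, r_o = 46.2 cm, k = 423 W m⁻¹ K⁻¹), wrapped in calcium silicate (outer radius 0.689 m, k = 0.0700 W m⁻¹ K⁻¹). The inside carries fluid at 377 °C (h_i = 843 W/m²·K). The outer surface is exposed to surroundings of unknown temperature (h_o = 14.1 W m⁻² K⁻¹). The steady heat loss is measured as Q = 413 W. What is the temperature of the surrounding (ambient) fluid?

Sum the resistances:
  R_conv,in = 1/(4πr²h) = 1/(4π·0.448²·843) = 4.703×10^-4 K/W
  R_copper = (1/0.448 − 1/0.462)/(4πk) = 0.06764/(4π·423) = 1.273×10^-5 K/W
  R_calcium silicate = (1/0.462 − 1/0.689)/(4πk) = 0.7131/(4π·0.0700) = 0.8107 K/W
  R_conv,out = 1/(4πr²h) = 1/(4π·0.689²·14.1) = 0.01189 K/W
ΣR = 0.8231 K/W
ΔT = Q·ΣR = 413 × 0.8231 = 339.9 K
Heat flows outward, so T_out = T_in − ΔT = 377 − 339.9 = 37.1 °C

T_out = 37.1 °C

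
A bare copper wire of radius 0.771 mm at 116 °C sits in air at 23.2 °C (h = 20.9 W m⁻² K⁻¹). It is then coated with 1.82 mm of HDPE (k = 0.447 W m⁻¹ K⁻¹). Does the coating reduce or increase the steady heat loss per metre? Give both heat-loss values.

Critical radius for a cylinder: r_cr = k/h = 0.0214 m = 2.14 cm.
Outer radius after coating: r₂ = 7.71×10^-4 + 0.00182 = 0.002591 m.
Since r₁ < r_cr and r₂ ≤ r_cr, the coating moves toward the maximum at r_cr — heat loss rises.
Bare: R = 1/(2πr₁h) = 9.877 m·K/W; Q = 92.8/9.877 = 9.40 W/m.
Coated: R = R_cond + R_conv = 3.371 m·K/W; Q = 92.8/3.371 = 27.5 W/m.

increases: 9.40 → 27.5 W/m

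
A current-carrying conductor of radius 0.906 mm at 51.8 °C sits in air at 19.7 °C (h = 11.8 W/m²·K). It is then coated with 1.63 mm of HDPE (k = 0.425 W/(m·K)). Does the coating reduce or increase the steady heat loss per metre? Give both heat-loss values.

increases: 2.16 → 5.63 W/m

Critical radius for a cylinder: r_cr = k/h = 0.0360 m = 3.60 cm.
Outer radius after coating: r₂ = 9.06×10^-4 + 0.00163 = 0.002536 m.
Since r₁ < r_cr and r₂ ≤ r_cr, the coating moves toward the maximum at r_cr — heat loss rises.
Bare: R = 1/(2πr₁h) = 14.89 m·K/W; Q = 32.1/14.89 = 2.16 W/m.
Coated: R = R_cond + R_conv = 5.704 m·K/W; Q = 32.1/5.704 = 5.63 W/m.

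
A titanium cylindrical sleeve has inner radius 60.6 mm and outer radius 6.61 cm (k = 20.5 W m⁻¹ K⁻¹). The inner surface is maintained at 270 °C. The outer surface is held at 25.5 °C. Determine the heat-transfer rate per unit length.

Q' = 363 kW/m

Q' = 2πk·ΔT/ln(r₂/r₁) = 2π × 20.5 × 244.5 / ln(0.0661/0.0606) = 3.63×10^5 W/m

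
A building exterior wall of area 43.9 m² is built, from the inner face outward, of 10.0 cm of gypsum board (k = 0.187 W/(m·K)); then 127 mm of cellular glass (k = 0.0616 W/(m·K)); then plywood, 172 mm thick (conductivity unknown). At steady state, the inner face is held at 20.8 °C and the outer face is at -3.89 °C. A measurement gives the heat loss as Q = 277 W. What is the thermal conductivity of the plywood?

k = 0.131 W/m·K

ΣR = ΔT/Q = |20.8 − -3.89|/277 = 0.08913 K/W
Known resistances:
  R_gypsum board = L/(kA) = 0.100/(0.187·43.9) = 0.01218 K/W
  R_cellular glass = L/(kA) = 0.127/(0.0616·43.9) = 0.04696 K/W
R_plywood = ΣR − ΣR_known = 0.08913 − 0.05914 = 0.02999 K/W
L/(kA) = 0.02999 ⇒ k = 0.172/(0.02999·43.9) = 0.131 W/m·K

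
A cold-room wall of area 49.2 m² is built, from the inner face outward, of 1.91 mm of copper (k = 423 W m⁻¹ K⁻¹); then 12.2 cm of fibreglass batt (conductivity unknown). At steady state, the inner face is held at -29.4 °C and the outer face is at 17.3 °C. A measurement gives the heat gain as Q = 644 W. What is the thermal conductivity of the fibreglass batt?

k = 0.0342 W/m·K

ΣR = ΔT/Q = |-29.4 − 17.3|/644 = 0.07252 K/W
Known resistances:
  R_copper = L/(kA) = 0.00191/(423·49.2) = 9.178×10^-8 K/W
R_fibreglass batt = ΣR − ΣR_known = 0.07252 − 9.178×10^-8 = 0.07252 K/W
L/(kA) = 0.07252 ⇒ k = 0.122/(0.07252·49.2) = 0.0342 W/m·K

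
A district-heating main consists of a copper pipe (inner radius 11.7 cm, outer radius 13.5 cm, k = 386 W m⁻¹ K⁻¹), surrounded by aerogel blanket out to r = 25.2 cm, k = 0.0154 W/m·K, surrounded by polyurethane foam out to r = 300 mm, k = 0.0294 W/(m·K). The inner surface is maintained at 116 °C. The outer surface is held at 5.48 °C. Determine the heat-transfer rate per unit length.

Q' = 14.9 W/m

Treat each layer as a resistance in series:
  R'_copper = ln(0.135/0.117)/(2πk) = 0.1431/(2π·386) = 5.900×10^-5 m·K/W
  R'_aerogel blanket = ln(0.252/0.135)/(2πk) = 0.6242/(2π·0.0154) = 6.450 m·K/W
  R'_polyurethane foam = ln(0.300/0.252)/(2πk) = 0.1744/(2π·0.0294) = 0.9439 m·K/W
ΣR = 5.900×10^-5 + 6.450 + 0.9439 = 7.394 m·K/W
Q' = ΔT/ΣR = (116 °C − 5.48 °C)/7.394 = 14.9 W/m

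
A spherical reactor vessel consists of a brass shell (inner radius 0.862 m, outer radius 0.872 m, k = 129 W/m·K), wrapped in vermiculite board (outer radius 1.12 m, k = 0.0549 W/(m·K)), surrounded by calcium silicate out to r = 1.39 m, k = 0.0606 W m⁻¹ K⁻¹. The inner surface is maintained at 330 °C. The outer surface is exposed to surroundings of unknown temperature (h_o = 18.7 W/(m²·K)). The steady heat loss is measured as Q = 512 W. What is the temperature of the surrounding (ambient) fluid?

Series resistances:
  R_brass = (1/0.862 − 1/0.872)/(4πk) = 0.01330/(4π·129) = 8.207×10^-6 K/W
  R_vermiculite board = (1/0.872 − 1/1.12)/(4πk) = 0.2539/(4π·0.0549) = 0.3681 K/W
  R_calcium silicate = (1/1.12 − 1/1.39)/(4πk) = 0.1734/(4π·0.0606) = 0.2277 K/W
  R_conv,out = 1/(4πr²h) = 1/(4π·1.39²·18.7) = 0.002203 K/W
ΣR = 0.5980 K/W
ΔT = Q·ΣR = 512 × 0.5980 = 306.2 K
Heat flows outward, so T_out = T_in − ΔT = 330 − 306.2 = 23.8 °C

T_out = 23.8 °C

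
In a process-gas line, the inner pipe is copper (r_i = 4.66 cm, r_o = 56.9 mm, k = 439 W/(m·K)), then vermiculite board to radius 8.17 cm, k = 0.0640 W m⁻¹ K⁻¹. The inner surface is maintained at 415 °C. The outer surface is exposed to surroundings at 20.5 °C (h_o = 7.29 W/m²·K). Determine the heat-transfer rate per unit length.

Q' = 338 W/m

Series thermal resistances, inner to outer:
  R'_copper = ln(0.0569/0.0466)/(2πk) = 0.1997/(2π·439) = 7.240×10^-5 m·K/W
  R'_vermiculite board = ln(0.0817/0.0569)/(2πk) = 0.3618/(2π·0.0640) = 0.8996 m·K/W
  R'_conv,out = 1/(2πr h) = 1/(2π·0.0817·7.29) = 0.2672 m·K/W
ΣR = 7.240×10^-5 + 0.8996 + 0.2672 = 1.167 m·K/W
Q' = ΔT/ΣR = (415 °C − 20.5 °C)/1.167 = 338 W/m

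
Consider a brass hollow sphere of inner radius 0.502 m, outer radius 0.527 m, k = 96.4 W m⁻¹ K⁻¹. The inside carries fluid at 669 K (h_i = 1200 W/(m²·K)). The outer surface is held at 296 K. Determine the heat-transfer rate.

Series thermal resistances, inner to outer:
  R_conv,in = 1/(4πr²h) = 1/(4π·0.502²·1200) = 2.631×10^-4 K/W
  R_brass = (1/0.502 − 1/0.527)/(4πk) = 0.09450/(4π·96.4) = 7.801×10^-5 K/W
ΣR = 2.631×10^-4 + 7.801×10^-5 = 3.411×10^-4 K/W
Q = ΔT/ΣR = (669 K − 296 K)/3.411×10^-4 = 1.09×10^6 W

Q = 1090 kW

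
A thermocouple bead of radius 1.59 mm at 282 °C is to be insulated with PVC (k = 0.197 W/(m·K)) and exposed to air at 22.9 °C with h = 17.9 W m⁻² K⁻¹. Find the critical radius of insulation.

For a sphere, r_cr = 2k_ins/h = 2·0.197/17.9 = 0.0220 m = 2.20 cm

r_cr = 2.20 cm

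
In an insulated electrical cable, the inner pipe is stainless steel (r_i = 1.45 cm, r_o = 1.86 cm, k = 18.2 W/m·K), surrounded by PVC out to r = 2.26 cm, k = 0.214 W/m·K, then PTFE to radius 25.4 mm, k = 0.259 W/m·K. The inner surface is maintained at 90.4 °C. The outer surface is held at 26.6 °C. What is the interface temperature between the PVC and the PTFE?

Resistance network (inner→outer):
  R'_stainless steel = ln(0.0186/0.0145)/(2πk) = 0.2490/(2π·18.2) = 0.002178 m·K/W
  R'_PVC = ln(0.0226/0.0186)/(2πk) = 0.1948/(2π·0.214) = 0.1449 m·K/W
  R'_PTFE = ln(0.0254/0.0226)/(2πk) = 0.1168/(2π·0.259) = 0.07177 m·K/W
ΣR = 0.002178 + 0.1449 + 0.07177 = 0.2188 m·K/W
Q' = ΔT/ΣR = (90.4 °C − 26.6 °C)/0.2188 = 291.6 W/m
From the inner boundary to the PVC/PTFE interface, ΣR_partial = 0.1471 m·K/W.
T_interface = T_in − Q'·ΣR_partial = 90.4 °C − (291.6)(0.1471) = 47.5 °C

T = 47.5 °C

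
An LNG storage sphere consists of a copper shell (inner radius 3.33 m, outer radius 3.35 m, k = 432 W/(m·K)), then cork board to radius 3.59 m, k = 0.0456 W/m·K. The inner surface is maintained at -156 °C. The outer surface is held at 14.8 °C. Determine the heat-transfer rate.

Resistance network (inner→outer):
  R_copper = (1/3.33 − 1/3.35)/(4πk) = 0.001793/(4π·432) = 3.303×10^-7 K/W
  R_cork board = (1/3.35 − 1/3.59)/(4πk) = 0.01996/(4π·0.0456) = 0.03483 K/W
ΣR = 3.303×10^-7 + 0.03483 = 0.03483 K/W
Q = ΔT/ΣR = (-156 °C − 14.8 °C)/0.03483 = -4900 W
(Negative Q ⇒ heat flows inward; heat gain = 4900 W.)

Q = 4.90 kW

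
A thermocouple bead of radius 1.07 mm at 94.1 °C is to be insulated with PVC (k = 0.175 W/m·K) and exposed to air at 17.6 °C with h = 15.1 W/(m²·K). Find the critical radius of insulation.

r_cr = 2.32 cm

For a sphere, r_cr = 2k_ins/h = 2·0.175/15.1 = 0.0232 m = 2.32 cm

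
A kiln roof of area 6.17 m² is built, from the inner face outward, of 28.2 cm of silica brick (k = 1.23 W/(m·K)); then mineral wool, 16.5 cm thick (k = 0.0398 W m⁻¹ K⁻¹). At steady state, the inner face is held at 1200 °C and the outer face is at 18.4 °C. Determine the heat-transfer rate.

Q = 1670 W

Series thermal resistances, inner to outer:
  R_silica brick = L/(kA) = 0.282/(1.23·6.17) = 0.03716 K/W
  R_mineral wool = L/(kA) = 0.165/(0.0398·6.17) = 0.6719 K/W
ΣR = 0.03716 + 0.6719 = 0.7091 K/W
Q = ΔT/ΣR = (1200 °C − 18.4 °C)/0.7091 = 1670 W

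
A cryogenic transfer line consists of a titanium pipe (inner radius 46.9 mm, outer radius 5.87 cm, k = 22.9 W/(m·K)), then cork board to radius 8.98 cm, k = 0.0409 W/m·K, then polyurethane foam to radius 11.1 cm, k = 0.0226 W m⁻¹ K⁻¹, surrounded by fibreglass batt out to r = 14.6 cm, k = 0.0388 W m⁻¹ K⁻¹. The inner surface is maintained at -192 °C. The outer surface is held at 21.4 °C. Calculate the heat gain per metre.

Treat each layer as a resistance in series:
  R'_titanium = ln(0.0587/0.0469)/(2πk) = 0.2244/(2π·22.9) = 0.001560 m·K/W
  R'_cork board = ln(0.0898/0.0587)/(2πk) = 0.4251/(2π·0.0409) = 1.654 m·K/W
  R'_polyurethane foam = ln(0.111/0.0898)/(2πk) = 0.2119/(2π·0.0226) = 1.493 m·K/W
  R'_fibreglass batt = ln(0.146/0.111)/(2πk) = 0.2741/(2π·0.0388) = 1.124 m·K/W
ΣR = 0.001560 + 1.654 + 1.493 + 1.124 = 4.273 m·K/W
Q' = ΔT/ΣR = (-192 °C − 21.4 °C)/4.273 = -49.9 W/m
(Negative Q' ⇒ heat flows inward; heat gain = 49.9 W/m.)

Q' = 49.9 W/m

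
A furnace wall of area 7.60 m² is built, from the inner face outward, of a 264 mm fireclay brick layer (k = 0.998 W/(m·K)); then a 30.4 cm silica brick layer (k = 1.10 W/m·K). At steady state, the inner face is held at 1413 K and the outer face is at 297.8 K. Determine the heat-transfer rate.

Q = 15700 W

Series thermal resistances, inner to outer:
  R_fireclay brick = L/(kA) = 0.264/(0.998·7.60) = 0.03481 K/W
  R_silica brick = L/(kA) = 0.304/(1.10·7.60) = 0.03636 K/W
ΣR = 0.03481 + 0.03636 = 0.07117 K/W
Q = ΔT/ΣR = (1413 K − 297.8 K)/0.07117 = 15700 W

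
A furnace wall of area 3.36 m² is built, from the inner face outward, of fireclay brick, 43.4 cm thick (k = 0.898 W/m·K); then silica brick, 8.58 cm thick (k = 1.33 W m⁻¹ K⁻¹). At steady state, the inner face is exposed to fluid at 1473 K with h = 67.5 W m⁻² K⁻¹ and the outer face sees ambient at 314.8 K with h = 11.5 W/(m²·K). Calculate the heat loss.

Treat each layer as a resistance in series:
  R_conv,in = 1/(hA) = 1/(67.5·3.36) = 0.004409 K/W
  R_fireclay brick = L/(kA) = 0.434/(0.898·3.36) = 0.1438 K/W
  R_silica brick = L/(kA) = 0.0858/(1.33·3.36) = 0.01920 K/W
  R_conv,out = 1/(hA) = 1/(11.5·3.36) = 0.02588 K/W
ΣR = 0.004409 + 0.1438 + 0.01920 + 0.02588 = 0.1933 K/W
Q = ΔT/ΣR = (1473 K − 314.8 K)/0.1933 = 5990 W

Q = 5990 W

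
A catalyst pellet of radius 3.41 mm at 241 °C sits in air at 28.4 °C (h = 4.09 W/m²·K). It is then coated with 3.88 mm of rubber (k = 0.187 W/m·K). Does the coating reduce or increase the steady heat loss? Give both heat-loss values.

increases: 0.127 → 0.492 W

Critical radius for a sphere: r_cr = 2k/h = 0.0914 m = 9.14 cm.
Outer radius after coating: r₂ = 0.00341 + 0.00388 = 0.00729 m.
Since r₁ < r_cr and r₂ ≤ r_cr, the coating moves toward the maximum at r_cr — heat loss rises.
Bare: R = 1/(4πr₁²h) = 1673 K/W; Q = 212.6/1673 = 0.127 W.
Coated: R = R_cond + R_conv = 432.5 K/W; Q = 212.6/432.5 = 0.492 W.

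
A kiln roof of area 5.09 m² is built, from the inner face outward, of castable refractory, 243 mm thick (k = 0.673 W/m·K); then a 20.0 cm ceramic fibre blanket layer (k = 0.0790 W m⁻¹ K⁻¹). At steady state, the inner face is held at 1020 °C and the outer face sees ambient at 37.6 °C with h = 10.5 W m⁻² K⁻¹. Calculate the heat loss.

Resistance network (inner→outer):
  R_castable refractory = L/(kA) = 0.243/(0.673·5.09) = 0.07094 K/W
  R_ceramic fibre blanket = L/(kA) = 0.200/(0.0790·5.09) = 0.4974 K/W
  R_conv,out = 1/(hA) = 1/(10.5·5.09) = 0.01871 K/W
ΣR = 0.07094 + 0.4974 + 0.01871 = 0.5870 K/W
Q = ΔT/ΣR = (1020 °C − 37.6 °C)/0.5870 = 1670 W

Q = 1670 W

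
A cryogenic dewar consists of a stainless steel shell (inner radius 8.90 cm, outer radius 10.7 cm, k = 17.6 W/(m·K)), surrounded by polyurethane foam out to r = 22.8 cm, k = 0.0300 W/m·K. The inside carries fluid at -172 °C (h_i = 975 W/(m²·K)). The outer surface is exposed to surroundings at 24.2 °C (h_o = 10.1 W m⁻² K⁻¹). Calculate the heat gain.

Treat each layer as a resistance in series:
  R_conv,in = 1/(4πr²h) = 1/(4π·0.0890²·975) = 0.01030 K/W
  R_stainless steel = (1/0.0890 − 1/0.107)/(4πk) = 1.890/(4π·17.6) = 0.008546 K/W
  R_polyurethane foam = (1/0.107 − 1/0.228)/(4πk) = 4.960/(4π·0.0300) = 13.16 K/W
  R_conv,out = 1/(4πr²h) = 1/(4π·0.228²·10.1) = 0.1516 K/W
ΣR = 0.01030 + 0.008546 + 13.16 + 0.1516 = 13.33 K/W
Q = ΔT/ΣR = (-172 °C − 24.2 °C)/13.33 = -14.7 W
(Negative Q ⇒ heat flows inward; heat gain = 14.7 W.)

Q = 14.7 W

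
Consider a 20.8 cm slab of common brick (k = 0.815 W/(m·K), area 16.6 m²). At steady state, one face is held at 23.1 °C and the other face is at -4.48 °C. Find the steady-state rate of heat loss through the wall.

Q = kA·ΔT/L = 0.815 × 16.6 × |23.1 °C − -4.48 °C| / 0.208 = 1790 W

Q = 1790 W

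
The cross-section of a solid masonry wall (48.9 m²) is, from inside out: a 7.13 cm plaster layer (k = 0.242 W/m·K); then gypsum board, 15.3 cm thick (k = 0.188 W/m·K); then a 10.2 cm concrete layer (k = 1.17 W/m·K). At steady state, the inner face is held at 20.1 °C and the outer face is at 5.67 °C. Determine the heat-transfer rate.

Q = 590 W

Series thermal resistances, inner to outer:
  R_plaster = L/(kA) = 0.0713/(0.242·48.9) = 0.006025 K/W
  R_gypsum board = L/(kA) = 0.153/(0.188·48.9) = 0.01664 K/W
  R_concrete = L/(kA) = 0.102/(1.17·48.9) = 0.001783 K/W
ΣR = 0.006025 + 0.01664 + 0.001783 = 0.02445 K/W
Q = ΔT/ΣR = (20.1 °C − 5.67 °C)/0.02445 = 590 W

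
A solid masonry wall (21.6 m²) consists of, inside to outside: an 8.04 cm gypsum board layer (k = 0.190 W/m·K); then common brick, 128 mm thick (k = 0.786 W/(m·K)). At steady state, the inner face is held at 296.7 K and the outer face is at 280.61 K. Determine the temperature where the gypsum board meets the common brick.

Resistance network (inner→outer):
  R_gypsum board = L/(kA) = 0.0804/(0.190·21.6) = 0.01959 K/W
  R_common brick = L/(kA) = 0.128/(0.786·21.6) = 0.007539 K/W
ΣR = 0.01959 + 0.007539 = 0.02713 K/W
Q = ΔT/ΣR = (296.7 K − 280.61 K)/0.02713 = 593.1 W
From the inner boundary to the gypsum board/common brick interface, ΣR_partial = 0.01959 K/W.
T_interface = T_in − Q·ΣR_partial = 296.7 K − (593.1)(0.01959) = 285.1 K

T = 285.1 K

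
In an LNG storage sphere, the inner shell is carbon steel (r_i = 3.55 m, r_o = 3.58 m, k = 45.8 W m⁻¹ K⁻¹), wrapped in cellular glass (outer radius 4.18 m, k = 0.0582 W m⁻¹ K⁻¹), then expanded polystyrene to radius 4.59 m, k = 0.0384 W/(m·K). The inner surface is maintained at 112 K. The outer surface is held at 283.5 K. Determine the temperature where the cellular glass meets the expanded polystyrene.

Treat each layer as a resistance in series:
  R_carbon steel = (1/3.55 − 1/3.58)/(4πk) = 0.002361/(4π·45.8) = 4.101×10^-6 K/W
  R_cellular glass = (1/3.58 − 1/4.18)/(4πk) = 0.04010/(4π·0.0582) = 0.05482 K/W
  R_expanded polystyrene = (1/4.18 − 1/4.59)/(4πk) = 0.02137/(4π·0.0384) = 0.04428 K/W
ΣR = 4.101×10^-6 + 0.05482 + 0.04428 = 0.09910 K/W
Q = ΔT/ΣR = (112 K − 283.5 K)/0.09910 = -1731 W
From the inner boundary to the cellular glass/expanded polystyrene interface, ΣR_partial = 0.05482 K/W.
T_interface = T_in − Q·ΣR_partial = 112 K − (-1731)(0.05482) = 206.9 K

T = 206.9 K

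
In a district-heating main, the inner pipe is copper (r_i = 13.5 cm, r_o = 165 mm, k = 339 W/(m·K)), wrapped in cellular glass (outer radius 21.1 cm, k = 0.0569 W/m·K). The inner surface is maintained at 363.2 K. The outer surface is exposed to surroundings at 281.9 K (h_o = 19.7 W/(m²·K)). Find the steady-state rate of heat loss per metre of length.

Resistance network (inner→outer):
  R'_copper = ln(0.165/0.135)/(2πk) = 0.2007/(2π·339) = 9.421×10^-5 m·K/W
  R'_cellular glass = ln(0.211/0.165)/(2πk) = 0.2459/(2π·0.0569) = 0.6878 m·K/W
  R'_conv,out = 1/(2πr h) = 1/(2π·0.211·19.7) = 0.03829 m·K/W
ΣR = 9.421×10^-5 + 0.6878 + 0.03829 = 0.7262 m·K/W
Q' = ΔT/ΣR = (363.2 K − 281.9 K)/0.7262 = 112 W/m

Q' = 112 W/m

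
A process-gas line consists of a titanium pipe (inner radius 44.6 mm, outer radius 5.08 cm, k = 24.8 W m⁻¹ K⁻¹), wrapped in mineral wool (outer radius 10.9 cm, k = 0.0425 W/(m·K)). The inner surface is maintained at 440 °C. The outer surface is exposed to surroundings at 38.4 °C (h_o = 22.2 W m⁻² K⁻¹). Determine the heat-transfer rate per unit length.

Q' = 137 W/m

Treat each layer as a resistance in series:
  R'_titanium = ln(0.0508/0.0446)/(2πk) = 0.1302/(2π·24.8) = 8.353×10^-4 m·K/W
  R'_mineral wool = ln(0.109/0.0508)/(2πk) = 0.7635/(2π·0.0425) = 2.859 m·K/W
  R'_conv,out = 1/(2πr h) = 1/(2π·0.109·22.2) = 0.06577 m·K/W
ΣR = 8.353×10^-4 + 2.859 + 0.06577 = 2.926 m·K/W
Q' = ΔT/ΣR = (440 °C − 38.4 °C)/2.926 = 137 W/m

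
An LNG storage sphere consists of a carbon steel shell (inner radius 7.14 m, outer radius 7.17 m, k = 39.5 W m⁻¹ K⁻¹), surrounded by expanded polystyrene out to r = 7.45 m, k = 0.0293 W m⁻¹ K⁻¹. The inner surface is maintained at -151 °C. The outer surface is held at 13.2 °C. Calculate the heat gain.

Q = 11500 W

Series thermal resistances, inner to outer:
  R_carbon steel = (1/7.14 − 1/7.17)/(4πk) = 5.860×10^-4/(4π·39.5) = 1.181×10^-6 K/W
  R_expanded polystyrene = (1/7.17 − 1/7.45)/(4πk) = 0.005242/(4π·0.0293) = 0.01424 K/W
ΣR = 1.181×10^-6 + 0.01424 = 0.01424 K/W
Q = ΔT/ΣR = (-151 °C − 13.2 °C)/0.01424 = -11500 W
(Negative Q ⇒ heat flows inward; heat gain = 11500 W.)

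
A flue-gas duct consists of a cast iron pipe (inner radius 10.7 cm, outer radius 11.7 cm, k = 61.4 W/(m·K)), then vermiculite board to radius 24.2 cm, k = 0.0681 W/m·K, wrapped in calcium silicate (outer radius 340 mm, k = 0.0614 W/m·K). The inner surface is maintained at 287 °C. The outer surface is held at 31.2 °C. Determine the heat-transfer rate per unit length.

Q' = 99.1 W/m

Resistance network (inner→outer):
  R'_cast iron = ln(0.117/0.107)/(2πk) = 0.08935/(2π·61.4) = 2.316×10^-4 m·K/W
  R'_vermiculite board = ln(0.242/0.117)/(2πk) = 0.7268/(2π·0.0681) = 1.699 m·K/W
  R'_calcium silicate = ln(0.340/0.242)/(2πk) = 0.3400/(2π·0.0614) = 0.8813 m·K/W
ΣR = 2.316×10^-4 + 1.699 + 0.8813 = 2.581 m·K/W
Q' = ΔT/ΣR = (287 °C − 31.2 °C)/2.581 = 99.1 W/m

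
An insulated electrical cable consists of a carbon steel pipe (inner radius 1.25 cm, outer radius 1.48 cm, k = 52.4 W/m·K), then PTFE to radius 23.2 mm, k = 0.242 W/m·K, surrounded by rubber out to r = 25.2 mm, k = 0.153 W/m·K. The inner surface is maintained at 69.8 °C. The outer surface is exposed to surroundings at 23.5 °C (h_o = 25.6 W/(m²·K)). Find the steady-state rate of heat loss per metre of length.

Series thermal resistances, inner to outer:
  R'_carbon steel = ln(0.0148/0.0125)/(2πk) = 0.1689/(2π·52.4) = 5.130×10^-4 m·K/W
  R'_PTFE = ln(0.0232/0.0148)/(2πk) = 0.4495/(2π·0.242) = 0.2956 m·K/W
  R'_rubber = ln(0.0252/0.0232)/(2πk) = 0.08269/(2π·0.153) = 0.08602 m·K/W
  R'_conv,out = 1/(2πr h) = 1/(2π·0.0252·25.6) = 0.2467 m·K/W
ΣR = 5.130×10^-4 + 0.2956 + 0.08602 + 0.2467 = 0.6288 m·K/W
Q' = ΔT/ΣR = (69.8 °C − 23.5 °C)/0.6288 = 73.6 W/m

Q' = 73.6 W/m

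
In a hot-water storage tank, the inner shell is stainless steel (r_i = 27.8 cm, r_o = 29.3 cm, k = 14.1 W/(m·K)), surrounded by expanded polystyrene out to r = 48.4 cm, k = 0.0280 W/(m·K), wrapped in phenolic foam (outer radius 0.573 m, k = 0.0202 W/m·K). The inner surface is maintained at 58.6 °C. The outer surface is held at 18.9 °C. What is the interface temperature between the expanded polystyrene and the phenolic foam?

T = 28.8 °C

Resistance network (inner→outer):
  R_stainless steel = (1/0.278 − 1/0.293)/(4πk) = 0.1842/(4π·14.1) = 0.001039 K/W
  R_expanded polystyrene = (1/0.293 − 1/0.484)/(4πk) = 1.347/(4π·0.0280) = 3.828 K/W
  R_phenolic foam = (1/0.484 − 1/0.573)/(4πk) = 0.3209/(4π·0.0202) = 1.264 K/W
ΣR = 0.001039 + 3.828 + 1.264 = 5.093 K/W
Q = ΔT/ΣR = (58.6 °C − 18.9 °C)/5.093 = 7.795 W
From the inner boundary to the expanded polystyrene/phenolic foam interface, ΣR_partial = 3.829 K/W.
T_interface = T_in − Q·ΣR_partial = 58.6 °C − (7.795)(3.829) = 28.8 °C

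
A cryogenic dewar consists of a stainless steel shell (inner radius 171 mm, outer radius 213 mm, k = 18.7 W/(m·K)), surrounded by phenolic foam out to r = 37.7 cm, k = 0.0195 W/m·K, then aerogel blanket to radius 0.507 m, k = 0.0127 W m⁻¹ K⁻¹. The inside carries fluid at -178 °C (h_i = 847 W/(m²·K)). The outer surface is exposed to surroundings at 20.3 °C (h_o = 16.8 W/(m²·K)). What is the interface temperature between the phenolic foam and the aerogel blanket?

Series thermal resistances, inner to outer:
  R_conv,in = 1/(4πr²h) = 1/(4π·0.171²·847) = 0.003213 K/W
  R_stainless steel = (1/0.171 − 1/0.213)/(4πk) = 1.153/(4π·18.7) = 0.004907 K/W
  R_phenolic foam = (1/0.213 − 1/0.377)/(4πk) = 2.042/(4π·0.0195) = 8.334 K/W
  R_aerogel blanket = (1/0.377 − 1/0.507)/(4πk) = 0.6801/(4π·0.0127) = 4.262 K/W
  R_conv,out = 1/(4πr²h) = 1/(4π·0.507²·16.8) = 0.01843 K/W
ΣR = 0.003213 + 0.004907 + 8.334 + 4.262 + 0.01843 = 12.62 K/W
Q = ΔT/ΣR = (-178 °C − 20.3 °C)/12.62 = -15.71 W
From the inner boundary to the phenolic foam/aerogel blanket interface, ΣR_partial = 8.342 K/W.
T_interface = T_in − Q·ΣR_partial = -178 °C − (-15.71)(8.342) = -46.9 °C

T = -46.9 °C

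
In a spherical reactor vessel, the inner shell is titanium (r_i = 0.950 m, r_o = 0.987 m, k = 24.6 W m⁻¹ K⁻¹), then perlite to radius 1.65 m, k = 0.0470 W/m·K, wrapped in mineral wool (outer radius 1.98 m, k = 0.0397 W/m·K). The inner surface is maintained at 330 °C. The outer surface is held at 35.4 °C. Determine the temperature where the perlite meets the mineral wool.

Series thermal resistances, inner to outer:
  R_titanium = (1/0.950 − 1/0.987)/(4πk) = 0.03946/(4π·24.6) = 1.276×10^-4 K/W
  R_perlite = (1/0.987 − 1/1.65)/(4πk) = 0.4071/(4π·0.0470) = 0.6893 K/W
  R_mineral wool = (1/1.65 − 1/1.98)/(4πk) = 0.1010/(4π·0.0397) = 0.2025 K/W
ΣR = 1.276×10^-4 + 0.6893 + 0.2025 = 0.8919 K/W
Q = ΔT/ΣR = (330 °C − 35.4 °C)/0.8919 = 330.3 W
From the inner boundary to the perlite/mineral wool interface, ΣR_partial = 0.6894 K/W.
T_interface = T_in − Q·ΣR_partial = 330 °C − (330.3)(0.6894) = 102 °C

T = 102 °C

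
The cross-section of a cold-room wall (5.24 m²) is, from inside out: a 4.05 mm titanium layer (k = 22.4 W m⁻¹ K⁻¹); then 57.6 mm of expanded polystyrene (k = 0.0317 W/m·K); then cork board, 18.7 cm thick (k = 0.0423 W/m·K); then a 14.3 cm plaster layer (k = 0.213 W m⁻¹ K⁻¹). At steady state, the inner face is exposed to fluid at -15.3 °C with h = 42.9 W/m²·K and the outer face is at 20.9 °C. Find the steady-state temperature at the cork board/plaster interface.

T = 17.4 °C

Treat each layer as a resistance in series:
  R_conv,in = 1/(hA) = 1/(42.9·5.24) = 0.004448 K/W
  R_titanium = L/(kA) = 0.00405/(22.4·5.24) = 3.450×10^-5 K/W
  R_expanded polystyrene = L/(kA) = 0.0576/(0.0317·5.24) = 0.3468 K/W
  R_cork board = L/(kA) = 0.187/(0.0423·5.24) = 0.8437 K/W
  R_plaster = L/(kA) = 0.143/(0.213·5.24) = 0.1281 K/W
ΣR = 0.004448 + 3.450×10^-5 + 0.3468 + 0.8437 + 0.1281 = 1.323 K/W
Q = ΔT/ΣR = (-15.3 °C − 20.9 °C)/1.323 = -27.36 W
From the inner boundary to the cork board/plaster interface, ΣR_partial = 1.195 K/W.
T_interface = T_in − Q·ΣR_partial = -15.3 °C − (-27.36)(1.195) = 17.4 °C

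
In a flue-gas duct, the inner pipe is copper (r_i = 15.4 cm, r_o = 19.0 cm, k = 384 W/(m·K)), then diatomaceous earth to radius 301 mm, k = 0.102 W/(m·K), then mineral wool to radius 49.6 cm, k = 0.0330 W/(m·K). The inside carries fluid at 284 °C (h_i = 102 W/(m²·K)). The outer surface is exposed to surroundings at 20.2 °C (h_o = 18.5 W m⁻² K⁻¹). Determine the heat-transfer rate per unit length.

Treat each layer as a resistance in series:
  R'_conv,in = 1/(2πr h) = 1/(2π·0.154·102) = 0.01013 m·K/W
  R'_copper = ln(0.190/0.154)/(2πk) = 0.2101/(2π·384) = 8.707×10^-5 m·K/W
  R'_diatomaceous earth = ln(0.301/0.190)/(2πk) = 0.4601/(2π·0.102) = 0.7179 m·K/W
  R'_mineral wool = ln(0.496/0.301)/(2πk) = 0.4995/(2π·0.0330) = 2.409 m·K/W
  R'_conv,out = 1/(2πr h) = 1/(2π·0.496·18.5) = 0.01734 m·K/W
ΣR = 0.01013 + 8.707×10^-5 + 0.7179 + 2.409 + 0.01734 = 3.154 m·K/W
Q' = ΔT/ΣR = (284 °C − 20.2 °C)/3.154 = 83.6 W/m

Q' = 83.6 W/m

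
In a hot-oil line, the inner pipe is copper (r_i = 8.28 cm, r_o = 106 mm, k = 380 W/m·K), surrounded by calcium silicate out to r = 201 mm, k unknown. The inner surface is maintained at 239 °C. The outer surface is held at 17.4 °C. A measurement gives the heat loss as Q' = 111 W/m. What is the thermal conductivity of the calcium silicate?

k = 0.0510 W/m·K

ΣR = ΔT/Q' = |239 − 17.4|/111 = 1.996 m·K/W
Known resistances:
  R'_copper = ln(0.106/0.0828)/(2πk) = 0.2470/(2π·380) = 1.035×10^-4 m·K/W
R_calcium silicate = ΣR − ΣR_known = 1.996 − 1.035×10^-4 = 1.996 m·K/W
ln(r₂/r₁)/(2πk) = 1.996 ⇒ k = 0.6399/(2π·1.996) = 0.0510 W/m·K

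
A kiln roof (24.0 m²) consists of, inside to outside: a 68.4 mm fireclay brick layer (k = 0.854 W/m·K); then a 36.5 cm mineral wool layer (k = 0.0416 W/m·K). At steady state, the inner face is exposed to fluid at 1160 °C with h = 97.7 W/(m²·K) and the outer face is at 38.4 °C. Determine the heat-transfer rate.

Resistance network (inner→outer):
  R_conv,in = 1/(hA) = 1/(97.7·24.0) = 4.265×10^-4 K/W
  R_fireclay brick = L/(kA) = 0.0684/(0.854·24.0) = 0.003337 K/W
  R_mineral wool = L/(kA) = 0.365/(0.0416·24.0) = 0.3656 K/W
ΣR = 4.265×10^-4 + 0.003337 + 0.3656 = 0.3694 K/W
Q = ΔT/ΣR = (1160 °C − 38.4 °C)/0.3694 = 3040 W

Q = 3.04 kW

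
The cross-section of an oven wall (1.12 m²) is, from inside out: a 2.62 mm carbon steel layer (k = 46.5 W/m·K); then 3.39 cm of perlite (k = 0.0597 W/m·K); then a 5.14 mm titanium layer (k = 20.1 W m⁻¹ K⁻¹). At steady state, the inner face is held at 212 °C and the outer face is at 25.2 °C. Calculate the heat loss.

Treat each layer as a resistance in series:
  R_carbon steel = L/(kA) = 0.00262/(46.5·1.12) = 5.031×10^-5 K/W
  R_perlite = L/(kA) = 0.0339/(0.0597·1.12) = 0.5070 K/W
  R_titanium = L/(kA) = 0.00514/(20.1·1.12) = 2.283×10^-4 K/W
ΣR = 5.031×10^-5 + 0.5070 + 2.283×10^-4 = 0.5073 K/W
Q = ΔT/ΣR = (212 °C − 25.2 °C)/0.5073 = 368 W

Q = 368 W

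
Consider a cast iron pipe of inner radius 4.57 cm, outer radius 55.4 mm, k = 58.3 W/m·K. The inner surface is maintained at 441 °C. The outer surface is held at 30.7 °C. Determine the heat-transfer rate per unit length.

Q' = 2πk·ΔT/ln(r₂/r₁) = 2π × 58.3 × 410.3 / ln(0.0554/0.0457) = 7.81×10^5 W/m

Q' = 7.81×10^5 W/m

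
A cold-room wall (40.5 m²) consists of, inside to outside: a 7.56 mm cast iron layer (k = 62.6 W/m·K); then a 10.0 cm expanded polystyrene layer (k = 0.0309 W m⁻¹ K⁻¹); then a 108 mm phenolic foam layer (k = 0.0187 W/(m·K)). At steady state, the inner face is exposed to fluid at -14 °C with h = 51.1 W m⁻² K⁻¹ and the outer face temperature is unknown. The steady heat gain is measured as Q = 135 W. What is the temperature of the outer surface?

Series resistances:
  R_conv,in = 1/(hA) = 1/(51.1·40.5) = 4.832×10^-4 K/W
  R_cast iron = L/(kA) = 0.00756/(62.6·40.5) = 2.982×10^-6 K/W
  R_expanded polystyrene = L/(kA) = 0.100/(0.0309·40.5) = 0.07991 K/W
  R_phenolic foam = L/(kA) = 0.108/(0.0187·40.5) = 0.1426 K/W
ΣR = 0.2230 K/W
ΔT = Q·ΣR = 135 × 0.2230 = 30.11 K
Heat flows inward, so T_out = T_in + ΔT = -14 + 30.11 = 16.1 °C

T_out = 16.1 °C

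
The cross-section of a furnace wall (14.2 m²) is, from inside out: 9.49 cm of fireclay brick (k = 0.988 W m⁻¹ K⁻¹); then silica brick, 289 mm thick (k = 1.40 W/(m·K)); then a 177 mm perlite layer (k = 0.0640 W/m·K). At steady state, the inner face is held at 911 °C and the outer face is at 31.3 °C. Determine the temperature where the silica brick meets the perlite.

Resistance network (inner→outer):
  R_fireclay brick = L/(kA) = 0.0949/(0.988·14.2) = 0.006764 K/W
  R_silica brick = L/(kA) = 0.289/(1.40·14.2) = 0.01454 K/W
  R_perlite = L/(kA) = 0.177/(0.0640·14.2) = 0.1948 K/W
ΣR = 0.006764 + 0.01454 + 0.1948 = 0.2161 K/W
Q = ΔT/ΣR = (911 °C − 31.3 °C)/0.2161 = 4071 W
From the inner boundary to the silica brick/perlite interface, ΣR_partial = 0.02130 K/W.
T_interface = T_in − Q·ΣR_partial = 911 °C − (4071)(0.02130) = 824 °C

T = 824 °C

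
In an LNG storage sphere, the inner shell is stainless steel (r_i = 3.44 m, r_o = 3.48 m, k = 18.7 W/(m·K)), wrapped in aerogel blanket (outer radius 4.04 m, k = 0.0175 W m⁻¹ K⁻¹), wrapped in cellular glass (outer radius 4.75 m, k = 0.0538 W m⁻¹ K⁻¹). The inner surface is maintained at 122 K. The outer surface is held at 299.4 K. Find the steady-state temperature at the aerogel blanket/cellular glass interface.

Treat each layer as a resistance in series:
  R_stainless steel = (1/3.44 − 1/3.48)/(4πk) = 0.003341/(4π·18.7) = 1.422×10^-5 K/W
  R_aerogel blanket = (1/3.48 − 1/4.04)/(4πk) = 0.03983/(4π·0.0175) = 0.1811 K/W
  R_cellular glass = (1/4.04 − 1/4.75)/(4πk) = 0.03700/(4π·0.0538) = 0.05473 K/W
ΣR = 1.422×10^-5 + 0.1811 + 0.05473 = 0.2358 K/W
Q = ΔT/ΣR = (122 K − 299.4 K)/0.2358 = -752.3 W
From the inner boundary to the aerogel blanket/cellular glass interface, ΣR_partial = 0.1811 K/W.
T_interface = T_in − Q·ΣR_partial = 122 K − (-752.3)(0.1811) = 258.2 K

T = 258.2 K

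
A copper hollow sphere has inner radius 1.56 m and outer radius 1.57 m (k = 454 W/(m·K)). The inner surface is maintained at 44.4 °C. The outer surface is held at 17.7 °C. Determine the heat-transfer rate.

Q = 3.73×10^7 W

Q = 4πk·ΔT/(1/r₁ − 1/r₂) = 4π × 454 × 26.7 / (1/1.56 − 1/1.57) = 3.73×10^7 W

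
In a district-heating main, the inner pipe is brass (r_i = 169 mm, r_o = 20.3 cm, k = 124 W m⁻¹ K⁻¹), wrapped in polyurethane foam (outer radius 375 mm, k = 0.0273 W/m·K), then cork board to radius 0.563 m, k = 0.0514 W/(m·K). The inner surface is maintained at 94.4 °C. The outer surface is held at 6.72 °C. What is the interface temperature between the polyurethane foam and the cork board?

Resistance network (inner→outer):
  R'_brass = ln(0.203/0.169)/(2πk) = 0.1833/(2π·124) = 2.353×10^-4 m·K/W
  R'_polyurethane foam = ln(0.375/0.203)/(2πk) = 0.6137/(2π·0.0273) = 3.578 m·K/W
  R'_cork board = ln(0.563/0.375)/(2πk) = 0.4064/(2π·0.0514) = 1.258 m·K/W
ΣR = 2.353×10^-4 + 3.578 + 1.258 = 4.836 m·K/W
Q' = ΔT/ΣR = (94.4 °C − 6.72 °C)/4.836 = 18.13 W/m
From the inner boundary to the polyurethane foam/cork board interface, ΣR_partial = 3.578 m·K/W.
T_interface = T_in − Q'·ΣR_partial = 94.4 °C − (18.13)(3.578) = 29.5 °C

T = 29.5 °C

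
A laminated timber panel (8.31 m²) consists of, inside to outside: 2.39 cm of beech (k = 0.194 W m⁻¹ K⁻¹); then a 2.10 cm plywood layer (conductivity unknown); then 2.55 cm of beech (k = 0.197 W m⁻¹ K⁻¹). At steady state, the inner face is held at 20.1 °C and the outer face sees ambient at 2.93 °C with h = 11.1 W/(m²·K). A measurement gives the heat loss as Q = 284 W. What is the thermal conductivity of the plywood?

k = 0.132 W/m·K

ΣR = ΔT/Q = |20.1 − 2.93|/284 = 0.06046 K/W
Known resistances:
  R_beech = L/(kA) = 0.0239/(0.194·8.31) = 0.01483 K/W
  R_beech = L/(kA) = 0.0255/(0.197·8.31) = 0.01558 K/W
  R_conv,out = 1/(hA) = 1/(11.1·8.31) = 0.01084 K/W
R_plywood = ΣR − ΣR_known = 0.06046 − 0.04125 = 0.01921 K/W
L/(kA) = 0.01921 ⇒ k = 0.0210/(0.01921·8.31) = 0.132 W/m·K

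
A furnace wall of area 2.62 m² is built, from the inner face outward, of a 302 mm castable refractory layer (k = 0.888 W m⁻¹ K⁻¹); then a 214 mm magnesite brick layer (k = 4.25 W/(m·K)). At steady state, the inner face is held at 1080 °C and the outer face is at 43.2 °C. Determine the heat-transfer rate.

Q = 6.96 kW

Series thermal resistances, inner to outer:
  R_castable refractory = L/(kA) = 0.302/(0.888·2.62) = 0.1298 K/W
  R_magnesite brick = L/(kA) = 0.214/(4.25·2.62) = 0.01922 K/W
ΣR = 0.1298 + 0.01922 = 0.1490 K/W
Q = ΔT/ΣR = (1080 °C − 43.2 °C)/0.1490 = 6960 W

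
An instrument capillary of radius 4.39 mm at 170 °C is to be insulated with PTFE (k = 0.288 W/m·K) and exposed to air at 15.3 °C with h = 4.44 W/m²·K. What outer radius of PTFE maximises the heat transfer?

r_cr = 6.49 cm

For a cylinder, r_cr = k_ins/h = 0.288/4.44 = 0.0649 m = 6.49 cm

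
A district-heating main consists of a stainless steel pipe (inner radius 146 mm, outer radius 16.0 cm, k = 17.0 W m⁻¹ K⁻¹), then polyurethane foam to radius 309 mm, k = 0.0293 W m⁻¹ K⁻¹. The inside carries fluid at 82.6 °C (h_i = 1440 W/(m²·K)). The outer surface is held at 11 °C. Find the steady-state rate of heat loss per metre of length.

Series thermal resistances, inner to outer:
  R'_conv,in = 1/(2πr h) = 1/(2π·0.146·1440) = 7.570×10^-4 m·K/W
  R'_stainless steel = ln(0.160/0.146)/(2πk) = 0.09157/(2π·17.0) = 8.573×10^-4 m·K/W
  R'_polyurethane foam = ln(0.309/0.160)/(2πk) = 0.6582/(2π·0.0293) = 3.575 m·K/W
ΣR = 7.570×10^-4 + 8.573×10^-4 + 3.575 = 3.577 m·K/W
Q' = ΔT/ΣR = (82.6 °C − 11 °C)/3.577 = 20.0 W/m

Q' = 20.0 W/m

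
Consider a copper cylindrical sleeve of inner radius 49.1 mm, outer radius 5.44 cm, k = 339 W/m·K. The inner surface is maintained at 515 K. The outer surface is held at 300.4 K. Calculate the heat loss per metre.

Q' = 4.46×10^6 W/m

Q' = 2πk·ΔT/ln(r₂/r₁) = 2π × 339 × 214.6 / ln(0.0544/0.0491) = 4.46×10^6 W/m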